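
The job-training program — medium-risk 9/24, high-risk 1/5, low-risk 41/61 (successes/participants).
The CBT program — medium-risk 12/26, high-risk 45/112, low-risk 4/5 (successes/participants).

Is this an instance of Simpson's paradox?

Medium-risk: the job-training program 9/24 = 37.5%, the CBT program 12/26 = 46.2% → the CBT program
High-risk: the job-training program 1/5 = 20.0%, the CBT program 45/112 = 40.2% → the CBT program
Low-risk: the job-training program 41/61 = 67.2%, the CBT program 4/5 = 80.0% → the CBT program
Overall: the job-training program 51/90 = 56.7%, the CBT program 61/143 = 42.7% → the job-training program
The CBT program wins each risk group but the job-training program wins overall — the comparison reverses. The CBT program's participants skew toward high-risk, which has a lower base rate.

Yes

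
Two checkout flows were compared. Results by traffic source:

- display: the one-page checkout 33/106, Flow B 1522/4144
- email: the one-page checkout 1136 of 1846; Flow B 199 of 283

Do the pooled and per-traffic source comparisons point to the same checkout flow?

Display: the one-page checkout 33/106 = 31.1%, Flow B 1522/4144 = 36.7% → Flow B
Email: the one-page checkout 1136/1846 = 61.5%, Flow B 199/283 = 70.3% → Flow B
Overall: the one-page checkout 1169/1952 = 59.9%, Flow B 1721/4427 = 38.9% → the one-page checkout
Flow B wins each traffic group but the one-page checkout wins overall — the comparison reverses. Flow B's sessions skew toward display, which has a lower base rate.

No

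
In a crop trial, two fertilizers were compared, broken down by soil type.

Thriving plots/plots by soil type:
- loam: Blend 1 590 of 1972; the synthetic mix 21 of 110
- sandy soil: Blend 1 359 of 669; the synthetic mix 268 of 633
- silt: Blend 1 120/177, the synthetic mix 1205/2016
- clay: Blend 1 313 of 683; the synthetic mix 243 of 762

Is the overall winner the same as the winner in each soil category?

Loam: Blend 1 590/1972 = 29.9%, the synthetic mix 21/110 = 19.1% → Blend 1
Sandy soil: Blend 1 359/669 = 53.7%, the synthetic mix 268/633 = 42.3% → Blend 1
Silt: Blend 1 120/177 = 67.8%, the synthetic mix 1205/2016 = 59.8% → Blend 1
Clay: Blend 1 313/683 = 45.8%, the synthetic mix 243/762 = 31.9% → Blend 1
Overall: Blend 1 1382/3501 = 39.5%, the synthetic mix 1737/3521 = 49.3% → the synthetic mix
Blend 1 wins each soil group but the synthetic mix wins overall — the comparison reverses. Blend 1's plots skew toward loam, which has a lower base rate.

No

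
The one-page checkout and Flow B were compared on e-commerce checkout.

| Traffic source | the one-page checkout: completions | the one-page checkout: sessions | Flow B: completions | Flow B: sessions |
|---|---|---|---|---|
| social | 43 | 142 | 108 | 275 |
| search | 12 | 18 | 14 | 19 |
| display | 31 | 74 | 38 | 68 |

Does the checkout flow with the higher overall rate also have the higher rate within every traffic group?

Social: the one-page checkout 43/142 = 30.3%, Flow B 108/275 = 39.3% → Flow B
Search: the one-page checkout 12/18 = 66.7%, Flow B 14/19 = 73.7% → Flow B
Display: the one-page checkout 31/74 = 41.9%, Flow B 38/68 = 55.9% → Flow B
Overall: the one-page checkout 86/234 = 36.8%, Flow B 160/362 = 44.2% → Flow B
Flow B wins overall and in every traffic group — no reversal.

Yes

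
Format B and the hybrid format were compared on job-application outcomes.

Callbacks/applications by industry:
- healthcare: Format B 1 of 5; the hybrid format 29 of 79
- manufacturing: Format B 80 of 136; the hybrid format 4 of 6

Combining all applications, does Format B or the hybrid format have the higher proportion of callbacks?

Format B

Healthcare: Format B 1/5 = 20.0%, the hybrid format 29/79 = 36.7% → the hybrid format
Manufacturing: Format B 80/136 = 58.8%, the hybrid format 4/6 = 66.7% → the hybrid format
Overall: Format B 81/141 = 57.4%, the hybrid format 33/85 = 38.8% → Format B
(The hybrid format wins every industry group but Format B wins overall — the hybrid format's applications skew toward the low-rate healthcare group.)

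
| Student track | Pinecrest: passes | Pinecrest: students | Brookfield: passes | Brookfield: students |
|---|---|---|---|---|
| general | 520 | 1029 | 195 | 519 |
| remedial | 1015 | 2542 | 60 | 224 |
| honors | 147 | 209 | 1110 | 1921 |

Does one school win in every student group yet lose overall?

General: Pinecrest 520/1029 = 50.5%, Brookfield 195/519 = 37.6% → Pinecrest
Remedial: Pinecrest 1015/2542 = 39.9%, Brookfield 60/224 = 26.8% → Pinecrest
Honors: Pinecrest 147/209 = 70.3%, Brookfield 1110/1921 = 57.8% → Pinecrest
Overall: Pinecrest 1682/3780 = 44.5%, Brookfield 1365/2664 = 51.2% → Brookfield
Pinecrest wins each student group but Brookfield wins overall — the comparison reverses. Pinecrest's students skew toward remedial, which has a lower base rate.

Yes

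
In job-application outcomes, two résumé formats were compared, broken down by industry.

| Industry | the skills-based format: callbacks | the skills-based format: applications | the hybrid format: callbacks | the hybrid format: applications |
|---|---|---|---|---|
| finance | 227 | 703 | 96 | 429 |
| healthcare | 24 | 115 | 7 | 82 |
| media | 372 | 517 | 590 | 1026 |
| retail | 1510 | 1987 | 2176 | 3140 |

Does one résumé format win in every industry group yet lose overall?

Finance: the skills-based format 227/703 = 32.3%, the hybrid format 96/429 = 22.4% → the skills-based format
Healthcare: the skills-based format 24/115 = 20.9%, the hybrid format 7/82 = 8.5% → the skills-based format
Media: the skills-based format 372/517 = 72.0%, the hybrid format 590/1026 = 57.5% → the skills-based format
Retail: the skills-based format 1510/1987 = 76.0%, the hybrid format 2176/3140 = 69.3% → the skills-based format
Overall: the skills-based format 2133/3322 = 64.2%, the hybrid format 2869/4677 = 61.3% → the skills-based format
The skills-based format wins overall and in every industry group — no reversal.

No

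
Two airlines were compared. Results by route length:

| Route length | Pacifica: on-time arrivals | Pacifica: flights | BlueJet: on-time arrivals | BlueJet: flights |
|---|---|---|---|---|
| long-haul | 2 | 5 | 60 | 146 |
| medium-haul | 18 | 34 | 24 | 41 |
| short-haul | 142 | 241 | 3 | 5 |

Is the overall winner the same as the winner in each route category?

Long-haul: Pacifica 2/5 = 40.0%, BlueJet 60/146 = 41.1% → BlueJet
Medium-haul: Pacifica 18/34 = 52.9%, BlueJet 24/41 = 58.5% → BlueJet
Short-haul: Pacifica 142/241 = 58.9%, BlueJet 3/5 = 60.0% → BlueJet
Overall: Pacifica 162/280 = 57.9%, BlueJet 87/192 = 45.3% → Pacifica
BlueJet wins each route group but Pacifica wins overall — the comparison reverses. BlueJet's flights skew toward long-haul, which has a lower base rate.

No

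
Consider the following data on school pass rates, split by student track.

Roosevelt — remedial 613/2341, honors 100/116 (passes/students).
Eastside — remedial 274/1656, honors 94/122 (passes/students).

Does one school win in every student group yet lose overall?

No

Remedial: Roosevelt 613/2341 = 26.2%, Eastside 274/1656 = 16.5% → Roosevelt
Honors: Roosevelt 100/116 = 86.2%, Eastside 94/122 = 77.0% → Roosevelt
Overall: Roosevelt 713/2457 = 29.0%, Eastside 368/1778 = 20.7% → Roosevelt
Roosevelt wins overall and in every student group — no reversal.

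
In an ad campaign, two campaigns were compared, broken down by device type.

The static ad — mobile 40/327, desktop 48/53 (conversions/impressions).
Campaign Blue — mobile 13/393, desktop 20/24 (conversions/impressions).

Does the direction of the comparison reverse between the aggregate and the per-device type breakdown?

No

Mobile: the static ad 40/327 = 12.2%, Campaign Blue 13/393 = 3.3% → the static ad
Desktop: the static ad 48/53 = 90.6%, Campaign Blue 20/24 = 83.3% → the static ad
Overall: the static ad 88/380 = 23.2%, Campaign Blue 33/417 = 7.9% → the static ad
The static ad wins overall and in every device group — no reversal.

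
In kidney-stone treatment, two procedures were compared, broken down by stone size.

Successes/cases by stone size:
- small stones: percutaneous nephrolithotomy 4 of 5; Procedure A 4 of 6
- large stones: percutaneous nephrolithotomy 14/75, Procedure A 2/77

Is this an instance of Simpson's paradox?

No

Small stones: percutaneous nephrolithotomy 4/5 = 80.0%, Procedure A 4/6 = 66.7% → percutaneous nephrolithotomy
Large stones: percutaneous nephrolithotomy 14/75 = 18.7%, Procedure A 2/77 = 2.6% → percutaneous nephrolithotomy
Overall: percutaneous nephrolithotomy 18/80 = 22.5%, Procedure A 6/83 = 7.2% → percutaneous nephrolithotomy
Percutaneous nephrolithotomy wins overall and in every stone group — no reversal.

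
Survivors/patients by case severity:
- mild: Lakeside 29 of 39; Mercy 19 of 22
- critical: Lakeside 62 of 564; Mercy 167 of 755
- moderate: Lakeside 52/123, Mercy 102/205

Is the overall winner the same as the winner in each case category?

Mild: Lakeside 29/39 = 74.4%, Mercy 19/22 = 86.4% → Mercy
Critical: Lakeside 62/564 = 11.0%, Mercy 167/755 = 22.1% → Mercy
Moderate: Lakeside 52/123 = 42.3%, Mercy 102/205 = 49.8% → Mercy
Overall: Lakeside 143/726 = 19.7%, Mercy 288/982 = 29.3% → Mercy
Mercy wins overall and in every case group — no reversal.

Yes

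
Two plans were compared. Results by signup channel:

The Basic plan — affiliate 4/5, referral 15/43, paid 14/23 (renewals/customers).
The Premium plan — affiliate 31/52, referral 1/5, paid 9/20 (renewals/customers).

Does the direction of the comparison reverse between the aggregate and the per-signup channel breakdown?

Affiliate: the Basic plan 4/5 = 80.0%, the Premium plan 31/52 = 59.6% → the Basic plan
Referral: the Basic plan 15/43 = 34.9%, the Premium plan 1/5 = 20.0% → the Basic plan
Paid: the Basic plan 14/23 = 60.9%, the Premium plan 9/20 = 45.0% → the Basic plan
Overall: the Basic plan 33/71 = 46.5%, the Premium plan 41/77 = 53.2% → the Premium plan
The Basic plan wins each signup group but the Premium plan wins overall — the comparison reverses. The Basic plan's customers skew toward referral, which has a lower base rate.

Yes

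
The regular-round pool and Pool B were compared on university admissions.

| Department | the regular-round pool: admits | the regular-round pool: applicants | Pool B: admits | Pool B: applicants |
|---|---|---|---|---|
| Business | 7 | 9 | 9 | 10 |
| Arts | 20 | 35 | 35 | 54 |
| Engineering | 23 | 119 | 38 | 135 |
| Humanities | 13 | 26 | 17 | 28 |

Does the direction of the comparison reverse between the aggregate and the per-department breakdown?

Business: the regular-round pool 7/9 = 77.8%, Pool B 9/10 = 90.0% → Pool B
Arts: the regular-round pool 20/35 = 57.1%, Pool B 35/54 = 64.8% → Pool B
Engineering: the regular-round pool 23/119 = 19.3%, Pool B 38/135 = 28.1% → Pool B
Humanities: the regular-round pool 13/26 = 50.0%, Pool B 17/28 = 60.7% → Pool B
Overall: the regular-round pool 63/189 = 33.3%, Pool B 99/227 = 43.6% → Pool B
Pool B wins overall and in every department group — no reversal.

No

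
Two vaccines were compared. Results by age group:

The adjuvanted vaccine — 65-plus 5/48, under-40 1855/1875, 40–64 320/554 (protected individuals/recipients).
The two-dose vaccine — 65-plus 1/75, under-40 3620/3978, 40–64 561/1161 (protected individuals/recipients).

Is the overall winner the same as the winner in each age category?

Yes

65-plus: the adjuvanted vaccine 5/48 = 10.4%, the two-dose vaccine 1/75 = 1.3% → the adjuvanted vaccine
Under-40: the adjuvanted vaccine 1855/1875 = 98.9%, the two-dose vaccine 3620/3978 = 91.0% → the adjuvanted vaccine
40–64: the adjuvanted vaccine 320/554 = 57.8%, the two-dose vaccine 561/1161 = 48.3% → the adjuvanted vaccine
Overall: the adjuvanted vaccine 2180/2477 = 88.0%, the two-dose vaccine 4182/5214 = 80.2% → the adjuvanted vaccine
The adjuvanted vaccine wins overall and in every age group — no reversal.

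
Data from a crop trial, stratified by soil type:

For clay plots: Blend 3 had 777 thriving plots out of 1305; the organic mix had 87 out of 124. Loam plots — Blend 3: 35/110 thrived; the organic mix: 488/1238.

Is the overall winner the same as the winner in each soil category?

Clay: Blend 3 777/1305 = 59.5%, the organic mix 87/124 = 70.2% → the organic mix
Loam: Blend 3 35/110 = 31.8%, the organic mix 488/1238 = 39.4% → the organic mix
Overall: Blend 3 812/1415 = 57.4%, the organic mix 575/1362 = 42.2% → Blend 3
The organic mix wins each soil group but Blend 3 wins overall — the comparison reverses. The organic mix's plots skew toward loam, which has a lower base rate.

No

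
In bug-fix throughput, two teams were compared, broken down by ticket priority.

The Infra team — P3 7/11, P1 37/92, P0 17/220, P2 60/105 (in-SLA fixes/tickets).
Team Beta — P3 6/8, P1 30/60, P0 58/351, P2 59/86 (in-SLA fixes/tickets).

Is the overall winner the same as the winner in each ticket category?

P3: the Infra team 7/11 = 63.6%, Team Beta 6/8 = 75.0% → Team Beta
P1: the Infra team 37/92 = 40.2%, Team Beta 30/60 = 50.0% → Team Beta
P0: the Infra team 17/220 = 7.7%, Team Beta 58/351 = 16.5% → Team Beta
P2: the Infra team 60/105 = 57.1%, Team Beta 59/86 = 68.6% → Team Beta
Overall: the Infra team 121/428 = 28.3%, Team Beta 153/505 = 30.3% → Team Beta
Team Beta wins overall and in every ticket group — no reversal.

Yes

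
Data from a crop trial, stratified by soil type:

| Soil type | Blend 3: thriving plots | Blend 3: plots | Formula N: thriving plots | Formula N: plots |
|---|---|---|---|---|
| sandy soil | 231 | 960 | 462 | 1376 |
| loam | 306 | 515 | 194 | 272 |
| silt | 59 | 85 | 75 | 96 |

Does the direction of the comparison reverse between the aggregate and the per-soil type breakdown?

No

Sandy soil: Blend 3 231/960 = 24.1%, Formula N 462/1376 = 33.6% → Formula N
Loam: Blend 3 306/515 = 59.4%, Formula N 194/272 = 71.3% → Formula N
Silt: Blend 3 59/85 = 69.4%, Formula N 75/96 = 78.1% → Formula N
Overall: Blend 3 596/1560 = 38.2%, Formula N 731/1744 = 41.9% → Formula N
Formula N wins overall and in every soil group — no reversal.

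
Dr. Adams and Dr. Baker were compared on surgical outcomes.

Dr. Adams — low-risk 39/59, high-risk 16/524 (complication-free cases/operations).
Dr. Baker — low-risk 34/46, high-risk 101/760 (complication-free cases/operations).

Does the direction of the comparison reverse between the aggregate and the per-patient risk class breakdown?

Low-risk: Dr. Adams 39/59 = 66.1%, Dr. Baker 34/46 = 73.9% → Dr. Baker
High-risk: Dr. Adams 16/524 = 3.1%, Dr. Baker 101/760 = 13.3% → Dr. Baker
Overall: Dr. Adams 55/583 = 9.4%, Dr. Baker 135/806 = 16.7% → Dr. Baker
Dr. Baker wins overall and in every patient risk group — no reversal.

No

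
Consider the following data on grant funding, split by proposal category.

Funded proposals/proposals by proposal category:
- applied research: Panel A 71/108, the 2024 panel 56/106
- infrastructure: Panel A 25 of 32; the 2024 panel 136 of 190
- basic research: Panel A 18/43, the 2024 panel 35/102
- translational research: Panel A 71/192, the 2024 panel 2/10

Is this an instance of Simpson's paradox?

Applied research: Panel A 71/108 = 65.7%, the 2024 panel 56/106 = 52.8% → Panel A
Infrastructure: Panel A 25/32 = 78.1%, the 2024 panel 136/190 = 71.6% → Panel A
Basic research: Panel A 18/43 = 41.9%, the 2024 panel 35/102 = 34.3% → Panel A
Translational research: Panel A 71/192 = 37.0%, the 2024 panel 2/10 = 20.0% → Panel A
Overall: Panel A 185/375 = 49.3%, the 2024 panel 229/408 = 56.1% → the 2024 panel
Panel A wins each proposal group but the 2024 panel wins overall — the comparison reverses. Panel A's proposals skew toward translational research, which has a lower base rate.

Yes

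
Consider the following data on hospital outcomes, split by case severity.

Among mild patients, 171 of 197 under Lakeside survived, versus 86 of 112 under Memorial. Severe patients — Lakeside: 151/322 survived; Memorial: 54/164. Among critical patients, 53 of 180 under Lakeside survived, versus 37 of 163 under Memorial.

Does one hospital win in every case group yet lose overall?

Mild: Lakeside 171/197 = 86.8%, Memorial 86/112 = 76.8% → Lakeside
Severe: Lakeside 151/322 = 46.9%, Memorial 54/164 = 32.9% → Lakeside
Critical: Lakeside 53/180 = 29.4%, Memorial 37/163 = 22.7% → Lakeside
Overall: Lakeside 375/699 = 53.6%, Memorial 177/439 = 40.3% → Lakeside
Lakeside wins overall and in every case group — no reversal.

No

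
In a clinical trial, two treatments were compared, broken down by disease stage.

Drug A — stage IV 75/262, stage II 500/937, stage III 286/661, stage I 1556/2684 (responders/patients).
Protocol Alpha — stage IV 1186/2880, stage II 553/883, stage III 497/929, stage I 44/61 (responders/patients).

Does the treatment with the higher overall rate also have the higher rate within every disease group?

No

Stage IV: Drug A 75/262 = 28.6%, Protocol Alpha 1186/2880 = 41.2% → Protocol Alpha
Stage II: Drug A 500/937 = 53.4%, Protocol Alpha 553/883 = 62.6% → Protocol Alpha
Stage III: Drug A 286/661 = 43.3%, Protocol Alpha 497/929 = 53.5% → Protocol Alpha
Stage I: Drug A 1556/2684 = 58.0%, Protocol Alpha 44/61 = 72.1% → Protocol Alpha
Overall: Drug A 2417/4544 = 53.2%, Protocol Alpha 2280/4753 = 48.0% → Drug A
Protocol Alpha wins each disease group but Drug A wins overall — the comparison reverses. Protocol Alpha's patients skew toward stage IV, which has a lower base rate.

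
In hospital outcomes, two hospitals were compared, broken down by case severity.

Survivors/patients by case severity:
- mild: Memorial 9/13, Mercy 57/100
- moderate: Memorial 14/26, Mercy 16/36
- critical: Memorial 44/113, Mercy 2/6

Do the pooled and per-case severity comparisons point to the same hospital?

No

Mild: Memorial 9/13 = 69.2%, Mercy 57/100 = 57.0% → Memorial
Moderate: Memorial 14/26 = 53.8%, Mercy 16/36 = 44.4% → Memorial
Critical: Memorial 44/113 = 38.9%, Mercy 2/6 = 33.3% → Memorial
Overall: Memorial 67/152 = 44.1%, Mercy 75/142 = 52.8% → Mercy
Memorial wins each case group but Mercy wins overall — the comparison reverses. Memorial's patients skew toward critical, which has a lower base rate.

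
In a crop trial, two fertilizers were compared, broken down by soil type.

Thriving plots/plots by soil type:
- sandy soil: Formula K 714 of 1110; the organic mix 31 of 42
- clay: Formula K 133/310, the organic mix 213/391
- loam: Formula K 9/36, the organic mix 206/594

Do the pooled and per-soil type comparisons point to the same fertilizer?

Sandy soil: Formula K 714/1110 = 64.3%, the organic mix 31/42 = 73.8% → the organic mix
Clay: Formula K 133/310 = 42.9%, the organic mix 213/391 = 54.5% → the organic mix
Loam: Formula K 9/36 = 25.0%, the organic mix 206/594 = 34.7% → the organic mix
Overall: Formula K 856/1456 = 58.8%, the organic mix 450/1027 = 43.8% → Formula K
The organic mix wins each soil group but Formula K wins overall — the comparison reverses. The organic mix's plots skew toward loam, which has a lower base rate.

No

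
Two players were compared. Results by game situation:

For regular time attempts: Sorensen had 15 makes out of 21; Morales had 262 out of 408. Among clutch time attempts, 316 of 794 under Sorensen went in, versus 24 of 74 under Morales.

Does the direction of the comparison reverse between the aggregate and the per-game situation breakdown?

Yes

Regular time: Sorensen 15/21 = 71.4%, Morales 262/408 = 64.2% → Sorensen
Clutch time: Sorensen 316/794 = 39.8%, Morales 24/74 = 32.4% → Sorensen
Overall: Sorensen 331/815 = 40.6%, Morales 286/482 = 59.3% → Morales
Sorensen wins each game group but Morales wins overall — the comparison reverses. Sorensen's attempts skew toward clutch time, which has a lower base rate.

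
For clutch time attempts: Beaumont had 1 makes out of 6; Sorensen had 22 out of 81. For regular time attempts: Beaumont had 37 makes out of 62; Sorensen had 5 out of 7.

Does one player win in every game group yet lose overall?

Clutch time: Beaumont 1/6 = 16.7%, Sorensen 22/81 = 27.2% → Sorensen
Regular time: Beaumont 37/62 = 59.7%, Sorensen 5/7 = 71.4% → Sorensen
Overall: Beaumont 38/68 = 55.9%, Sorensen 27/88 = 30.7% → Beaumont
Sorensen wins each game group but Beaumont wins overall — the comparison reverses. Sorensen's attempts skew toward clutch time, which has a lower base rate.

Yes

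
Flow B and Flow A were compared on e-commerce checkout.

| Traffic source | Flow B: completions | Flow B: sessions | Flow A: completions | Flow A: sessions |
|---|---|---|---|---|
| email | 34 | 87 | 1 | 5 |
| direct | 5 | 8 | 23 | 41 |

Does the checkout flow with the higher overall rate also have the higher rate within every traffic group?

Email: Flow B 34/87 = 39.1%, Flow A 1/5 = 20.0% → Flow B
Direct: Flow B 5/8 = 62.5%, Flow A 23/41 = 56.1% → Flow B
Overall: Flow B 39/95 = 41.1%, Flow A 24/46 = 52.2% → Flow A
Flow B wins each traffic group but Flow A wins overall — the comparison reverses. Flow B's sessions skew toward email, which has a lower base rate.

No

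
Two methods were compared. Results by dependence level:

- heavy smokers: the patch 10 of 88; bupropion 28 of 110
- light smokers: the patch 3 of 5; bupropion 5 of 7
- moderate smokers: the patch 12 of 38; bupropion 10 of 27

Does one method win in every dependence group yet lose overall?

Heavy smokers: the patch 10/88 = 11.4%, bupropion 28/110 = 25.5% → bupropion
Light smokers: the patch 3/5 = 60.0%, bupropion 5/7 = 71.4% → bupropion
Moderate smokers: the patch 12/38 = 31.6%, bupropion 10/27 = 37.0% → bupropion
Overall: the patch 25/131 = 19.1%, bupropion 43/144 = 29.9% → bupropion
Bupropion wins overall and in every dependence group — no reversal.

No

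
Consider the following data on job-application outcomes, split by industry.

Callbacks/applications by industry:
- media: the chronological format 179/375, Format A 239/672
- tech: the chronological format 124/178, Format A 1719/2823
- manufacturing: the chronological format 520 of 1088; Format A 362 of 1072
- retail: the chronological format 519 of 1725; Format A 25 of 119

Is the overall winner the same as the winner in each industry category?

No

Media: the chronological format 179/375 = 47.7%, Format A 239/672 = 35.6% → the chronological format
Tech: the chronological format 124/178 = 69.7%, Format A 1719/2823 = 60.9% → the chronological format
Manufacturing: the chronological format 520/1088 = 47.8%, Format A 362/1072 = 33.8% → the chronological format
Retail: the chronological format 519/1725 = 30.1%, Format A 25/119 = 21.0% → the chronological format
Overall: the chronological format 1342/3366 = 39.9%, Format A 2345/4686 = 50.0% → Format A
The chronological format wins each industry group but Format A wins overall — the comparison reverses. The chronological format's applications skew toward retail, which has a lower base rate.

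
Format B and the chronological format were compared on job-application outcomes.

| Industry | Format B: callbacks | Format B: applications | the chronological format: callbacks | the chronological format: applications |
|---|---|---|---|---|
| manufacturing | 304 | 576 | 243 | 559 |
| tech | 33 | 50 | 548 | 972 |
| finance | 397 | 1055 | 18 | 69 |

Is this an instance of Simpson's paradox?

Yes

Manufacturing: Format B 304/576 = 52.8%, the chronological format 243/559 = 43.5% → Format B
Tech: Format B 33/50 = 66.0%, the chronological format 548/972 = 56.4% → Format B
Finance: Format B 397/1055 = 37.6%, the chronological format 18/69 = 26.1% → Format B
Overall: Format B 734/1681 = 43.7%, the chronological format 809/1600 = 50.6% → the chronological format
Format B wins each industry group but the chronological format wins overall — the comparison reverses. Format B's applications skew toward finance, which has a lower base rate.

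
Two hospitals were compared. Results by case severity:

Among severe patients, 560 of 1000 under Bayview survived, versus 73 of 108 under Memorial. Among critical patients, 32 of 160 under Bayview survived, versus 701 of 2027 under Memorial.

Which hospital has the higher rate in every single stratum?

Memorial

Severe: Bayview 560/1000 = 56.0%, Memorial 73/108 = 67.6% → Memorial
Critical: Bayview 32/160 = 20.0%, Memorial 701/2027 = 34.6% → Memorial
Memorial has the higher rate in both groups.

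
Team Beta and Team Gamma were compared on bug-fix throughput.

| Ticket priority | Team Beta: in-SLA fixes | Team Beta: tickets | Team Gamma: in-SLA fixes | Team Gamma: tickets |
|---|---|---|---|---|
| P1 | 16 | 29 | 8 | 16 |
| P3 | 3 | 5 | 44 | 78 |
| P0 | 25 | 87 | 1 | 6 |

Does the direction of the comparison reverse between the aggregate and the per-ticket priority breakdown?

Yes

P1: Team Beta 16/29 = 55.2%, Team Gamma 8/16 = 50.0% → Team Beta
P3: Team Beta 3/5 = 60.0%, Team Gamma 44/78 = 56.4% → Team Beta
P0: Team Beta 25/87 = 28.7%, Team Gamma 1/6 = 16.7% → Team Beta
Overall: Team Beta 44/121 = 36.4%, Team Gamma 53/100 = 53.0% → Team Gamma
Team Beta wins each ticket group but Team Gamma wins overall — the comparison reverses. Team Beta's tickets skew toward P0, which has a lower base rate.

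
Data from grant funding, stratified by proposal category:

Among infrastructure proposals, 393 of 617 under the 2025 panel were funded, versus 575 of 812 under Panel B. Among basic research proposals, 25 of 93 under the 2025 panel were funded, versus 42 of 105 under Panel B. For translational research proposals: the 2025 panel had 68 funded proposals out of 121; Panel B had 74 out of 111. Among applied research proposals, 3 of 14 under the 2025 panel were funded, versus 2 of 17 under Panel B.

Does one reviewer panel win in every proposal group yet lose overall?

No

Infrastructure: the 2025 panel 393/617 = 63.7%, Panel B 575/812 = 70.8% → Panel B
Basic research: the 2025 panel 25/93 = 26.9%, Panel B 42/105 = 40.0% → Panel B
Translational research: the 2025 panel 68/121 = 56.2%, Panel B 74/111 = 66.7% → Panel B
Applied research: the 2025 panel 3/14 = 21.4%, Panel B 2/17 = 11.8% → the 2025 panel
Overall: the 2025 panel 489/845 = 57.9%, Panel B 693/1045 = 66.3% → Panel B
Neither sweeps: the 2025 panel wins 1 of 4 groups, Panel B wins 3. Panel B wins overall but not every group — no Simpson reversal.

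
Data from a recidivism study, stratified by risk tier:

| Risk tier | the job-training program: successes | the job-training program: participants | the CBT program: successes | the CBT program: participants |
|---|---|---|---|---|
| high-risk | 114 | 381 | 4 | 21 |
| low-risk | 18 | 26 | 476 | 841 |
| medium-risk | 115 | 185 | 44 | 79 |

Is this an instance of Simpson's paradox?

High-risk: the job-training program 114/381 = 29.9%, the CBT program 4/21 = 19.0% → the job-training program
Low-risk: the job-training program 18/26 = 69.2%, the CBT program 476/841 = 56.6% → the job-training program
Medium-risk: the job-training program 115/185 = 62.2%, the CBT program 44/79 = 55.7% → the job-training program
Overall: the job-training program 247/592 = 41.7%, the CBT program 524/941 = 55.7% → the CBT program
The job-training program wins each risk group but the CBT program wins overall — the comparison reverses. The job-training program's participants skew toward high-risk, which has a lower base rate.

Yes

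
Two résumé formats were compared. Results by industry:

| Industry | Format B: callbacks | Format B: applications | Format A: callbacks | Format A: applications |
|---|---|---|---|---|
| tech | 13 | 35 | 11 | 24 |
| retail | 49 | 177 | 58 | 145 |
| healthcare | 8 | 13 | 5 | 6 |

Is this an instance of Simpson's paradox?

No

Tech: Format B 13/35 = 37.1%, Format A 11/24 = 45.8% → Format A
Retail: Format B 49/177 = 27.7%, Format A 58/145 = 40.0% → Format A
Healthcare: Format B 8/13 = 61.5%, Format A 5/6 = 83.3% → Format A
Overall: Format B 70/225 = 31.1%, Format A 74/175 = 42.3% → Format A
Format A wins overall and in every industry group — no reversal.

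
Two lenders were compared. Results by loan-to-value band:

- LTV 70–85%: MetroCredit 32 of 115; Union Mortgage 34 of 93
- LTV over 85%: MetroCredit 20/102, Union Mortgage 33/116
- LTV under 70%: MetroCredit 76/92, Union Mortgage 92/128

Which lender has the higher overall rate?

LTV 70–85%: MetroCredit 32/115 = 27.8%, Union Mortgage 34/93 = 36.6% → Union Mortgage
LTV over 85%: MetroCredit 20/102 = 19.6%, Union Mortgage 33/116 = 28.4% → Union Mortgage
LTV under 70%: MetroCredit 76/92 = 82.6%, Union Mortgage 92/128 = 71.9% → MetroCredit
Overall: MetroCredit 128/309 = 41.4%, Union Mortgage 159/337 = 47.2% → Union Mortgage
(Neither sweeps every loan-to-value group, but Union Mortgage has the higher pooled rate.)

Union Mortgage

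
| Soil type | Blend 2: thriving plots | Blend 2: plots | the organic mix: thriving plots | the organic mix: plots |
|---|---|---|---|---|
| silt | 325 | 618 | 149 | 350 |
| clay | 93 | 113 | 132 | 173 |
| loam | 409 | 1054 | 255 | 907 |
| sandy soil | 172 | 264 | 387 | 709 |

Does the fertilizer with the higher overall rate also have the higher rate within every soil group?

Silt: Blend 2 325/618 = 52.6%, the organic mix 149/350 = 42.6% → Blend 2
Clay: Blend 2 93/113 = 82.3%, the organic mix 132/173 = 76.3% → Blend 2
Loam: Blend 2 409/1054 = 38.8%, the organic mix 255/907 = 28.1% → Blend 2
Sandy soil: Blend 2 172/264 = 65.2%, the organic mix 387/709 = 54.6% → Blend 2
Overall: Blend 2 999/2049 = 48.8%, the organic mix 923/2139 = 43.2% → Blend 2
Blend 2 wins overall and in every soil group — no reversal.

Yes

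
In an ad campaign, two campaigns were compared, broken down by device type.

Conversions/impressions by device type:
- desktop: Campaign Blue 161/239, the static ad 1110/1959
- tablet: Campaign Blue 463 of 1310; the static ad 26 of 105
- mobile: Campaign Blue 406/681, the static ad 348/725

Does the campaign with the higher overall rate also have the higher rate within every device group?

Desktop: Campaign Blue 161/239 = 67.4%, the static ad 1110/1959 = 56.7% → Campaign Blue
Tablet: Campaign Blue 463/1310 = 35.3%, the static ad 26/105 = 24.8% → Campaign Blue
Mobile: Campaign Blue 406/681 = 59.6%, the static ad 348/725 = 48.0% → Campaign Blue
Overall: Campaign Blue 1030/2230 = 46.2%, the static ad 1484/2789 = 53.2% → the static ad
Campaign Blue wins each device group but the static ad wins overall — the comparison reverses. Campaign Blue's impressions skew toward tablet, which has a lower base rate.

No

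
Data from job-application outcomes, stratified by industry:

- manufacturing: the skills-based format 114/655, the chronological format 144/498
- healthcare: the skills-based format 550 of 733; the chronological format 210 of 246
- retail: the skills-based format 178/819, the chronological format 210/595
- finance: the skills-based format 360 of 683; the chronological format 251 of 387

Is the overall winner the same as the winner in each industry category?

Manufacturing: the skills-based format 114/655 = 17.4%, the chronological format 144/498 = 28.9% → the chronological format
Healthcare: the skills-based format 550/733 = 75.0%, the chronological format 210/246 = 85.4% → the chronological format
Retail: the skills-based format 178/819 = 21.7%, the chronological format 210/595 = 35.3% → the chronological format
Finance: the skills-based format 360/683 = 52.7%, the chronological format 251/387 = 64.9% → the chronological format
Overall: the skills-based format 1202/2890 = 41.6%, the chronological format 815/1726 = 47.2% → the chronological format
The chronological format wins overall and in every industry group — no reversal.

Yes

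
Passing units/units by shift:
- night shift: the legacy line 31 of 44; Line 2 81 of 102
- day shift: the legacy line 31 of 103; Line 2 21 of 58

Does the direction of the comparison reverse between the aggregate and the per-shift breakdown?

No

Night shift: the legacy line 31/44 = 70.5%, Line 2 81/102 = 79.4% → Line 2
Day shift: the legacy line 31/103 = 30.1%, Line 2 21/58 = 36.2% → Line 2
Overall: the legacy line 62/147 = 42.2%, Line 2 102/160 = 63.8% → Line 2
Line 2 wins overall and in every shift group — no reversal.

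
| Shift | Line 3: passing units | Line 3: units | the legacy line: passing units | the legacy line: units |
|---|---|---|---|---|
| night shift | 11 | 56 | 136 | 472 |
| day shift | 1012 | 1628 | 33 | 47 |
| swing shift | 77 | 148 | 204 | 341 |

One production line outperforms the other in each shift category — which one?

Night shift: Line 3 11/56 = 19.6%, the legacy line 136/472 = 28.8% → the legacy line
Day shift: Line 3 1012/1628 = 62.2%, the legacy line 33/47 = 70.2% → the legacy line
Swing shift: Line 3 77/148 = 52.0%, the legacy line 204/341 = 59.8% → the legacy line
The legacy line has the higher rate in all 3 groups.

the legacy line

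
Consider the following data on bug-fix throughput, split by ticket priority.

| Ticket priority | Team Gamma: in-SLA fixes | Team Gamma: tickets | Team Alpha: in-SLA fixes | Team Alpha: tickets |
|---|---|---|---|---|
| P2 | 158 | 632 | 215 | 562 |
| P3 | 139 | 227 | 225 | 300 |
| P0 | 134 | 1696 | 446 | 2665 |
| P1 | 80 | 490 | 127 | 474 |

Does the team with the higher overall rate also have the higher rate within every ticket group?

Yes

P2: Team Gamma 158/632 = 25.0%, Team Alpha 215/562 = 38.3% → Team Alpha
P3: Team Gamma 139/227 = 61.2%, Team Alpha 225/300 = 75.0% → Team Alpha
P0: Team Gamma 134/1696 = 7.9%, Team Alpha 446/2665 = 16.7% → Team Alpha
P1: Team Gamma 80/490 = 16.3%, Team Alpha 127/474 = 26.8% → Team Alpha
Overall: Team Gamma 511/3045 = 16.8%, Team Alpha 1013/4001 = 25.3% → Team Alpha
Team Alpha wins overall and in every ticket group — no reversal.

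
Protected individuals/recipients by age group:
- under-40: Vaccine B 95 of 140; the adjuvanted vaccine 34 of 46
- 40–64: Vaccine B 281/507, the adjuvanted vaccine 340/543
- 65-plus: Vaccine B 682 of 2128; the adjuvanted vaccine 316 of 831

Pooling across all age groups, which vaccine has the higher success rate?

Under-40: Vaccine B 95/140 = 67.9%, the adjuvanted vaccine 34/46 = 73.9% → the adjuvanted vaccine
40–64: Vaccine B 281/507 = 55.4%, the adjuvanted vaccine 340/543 = 62.6% → the adjuvanted vaccine
65-plus: Vaccine B 682/2128 = 32.0%, the adjuvanted vaccine 316/831 = 38.0% → the adjuvanted vaccine
Overall: Vaccine B 1058/2775 = 38.1%, the adjuvanted vaccine 690/1420 = 48.6% → the adjuvanted vaccine

the adjuvanted vaccine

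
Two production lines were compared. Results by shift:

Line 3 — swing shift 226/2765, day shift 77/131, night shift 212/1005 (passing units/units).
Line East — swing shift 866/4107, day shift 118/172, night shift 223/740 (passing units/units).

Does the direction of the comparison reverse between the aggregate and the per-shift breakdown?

Swing shift: Line 3 226/2765 = 8.2%, Line East 866/4107 = 21.1% → Line East
Day shift: Line 3 77/131 = 58.8%, Line East 118/172 = 68.6% → Line East
Night shift: Line 3 212/1005 = 21.1%, Line East 223/740 = 30.1% → Line East
Overall: Line 3 515/3901 = 13.2%, Line East 1207/5019 = 24.0% → Line East
Line East wins overall and in every shift group — no reversal.

No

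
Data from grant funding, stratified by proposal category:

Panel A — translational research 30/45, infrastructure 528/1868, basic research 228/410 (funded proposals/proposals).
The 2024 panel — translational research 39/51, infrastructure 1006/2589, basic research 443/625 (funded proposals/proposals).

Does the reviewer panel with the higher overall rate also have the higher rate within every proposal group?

Translational research: Panel A 30/45 = 66.7%, the 2024 panel 39/51 = 76.5% → the 2024 panel
Infrastructure: Panel A 528/1868 = 28.3%, the 2024 panel 1006/2589 = 38.9% → the 2024 panel
Basic research: Panel A 228/410 = 55.6%, the 2024 panel 443/625 = 70.9% → the 2024 panel
Overall: Panel A 786/2323 = 33.8%, the 2024 panel 1488/3265 = 45.6% → the 2024 panel
The 2024 panel wins overall and in every proposal group — no reversal.

Yes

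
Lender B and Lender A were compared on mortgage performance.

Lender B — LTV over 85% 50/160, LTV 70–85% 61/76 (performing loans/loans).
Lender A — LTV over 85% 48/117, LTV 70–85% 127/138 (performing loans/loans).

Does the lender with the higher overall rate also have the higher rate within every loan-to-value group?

Yes

LTV over 85%: Lender B 50/160 = 31.2%, Lender A 48/117 = 41.0% → Lender A
LTV 70–85%: Lender B 61/76 = 80.3%, Lender A 127/138 = 92.0% → Lender A
Overall: Lender B 111/236 = 47.0%, Lender A 175/255 = 68.6% → Lender A
Lender A wins overall and in every loan-to-value group — no reversal.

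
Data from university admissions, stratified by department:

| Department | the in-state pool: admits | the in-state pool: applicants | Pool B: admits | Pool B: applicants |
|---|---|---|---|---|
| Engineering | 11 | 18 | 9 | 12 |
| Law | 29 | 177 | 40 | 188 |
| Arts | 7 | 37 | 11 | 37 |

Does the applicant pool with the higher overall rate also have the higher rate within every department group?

Yes

Engineering: the in-state pool 11/18 = 61.1%, Pool B 9/12 = 75.0% → Pool B
Law: the in-state pool 29/177 = 16.4%, Pool B 40/188 = 21.3% → Pool B
Arts: the in-state pool 7/37 = 18.9%, Pool B 11/37 = 29.7% → Pool B
Overall: the in-state pool 47/232 = 20.3%, Pool B 60/237 = 25.3% → Pool B
Pool B wins overall and in every department group — no reversal.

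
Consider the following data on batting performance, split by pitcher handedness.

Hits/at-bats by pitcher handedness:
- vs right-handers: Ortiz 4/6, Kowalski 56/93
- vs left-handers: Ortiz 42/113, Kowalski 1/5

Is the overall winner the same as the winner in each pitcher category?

Vs right-handers: Ortiz 4/6 = 66.7%, Kowalski 56/93 = 60.2% → Ortiz
Vs left-handers: Ortiz 42/113 = 37.2%, Kowalski 1/5 = 20.0% → Ortiz
Overall: Ortiz 46/119 = 38.7%, Kowalski 57/98 = 58.2% → Kowalski
Ortiz wins each pitcher group but Kowalski wins overall — the comparison reverses. Ortiz's at-bats skew toward vs left-handers, which has a lower base rate.

No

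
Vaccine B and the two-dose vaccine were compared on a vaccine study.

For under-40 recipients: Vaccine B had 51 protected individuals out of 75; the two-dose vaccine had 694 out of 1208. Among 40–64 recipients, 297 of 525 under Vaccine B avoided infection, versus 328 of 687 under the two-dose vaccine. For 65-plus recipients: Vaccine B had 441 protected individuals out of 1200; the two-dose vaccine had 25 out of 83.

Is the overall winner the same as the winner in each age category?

Under-40: Vaccine B 51/75 = 68.0%, the two-dose vaccine 694/1208 = 57.5% → Vaccine B
40–64: Vaccine B 297/525 = 56.6%, the two-dose vaccine 328/687 = 47.7% → Vaccine B
65-plus: Vaccine B 441/1200 = 36.8%, the two-dose vaccine 25/83 = 30.1% → Vaccine B
Overall: Vaccine B 789/1800 = 43.8%, the two-dose vaccine 1047/1978 = 52.9% → the two-dose vaccine
Vaccine B wins each age group but the two-dose vaccine wins overall — the comparison reverses. Vaccine B's recipients skew toward 65-plus, which has a lower base rate.

No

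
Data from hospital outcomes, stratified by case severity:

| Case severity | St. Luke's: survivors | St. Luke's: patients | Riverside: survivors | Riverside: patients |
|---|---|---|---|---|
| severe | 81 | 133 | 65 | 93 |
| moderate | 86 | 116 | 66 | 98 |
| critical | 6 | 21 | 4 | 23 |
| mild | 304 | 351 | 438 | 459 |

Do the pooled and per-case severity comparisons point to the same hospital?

No

Severe: St. Luke's 81/133 = 60.9%, Riverside 65/93 = 69.9% → Riverside
Moderate: St. Luke's 86/116 = 74.1%, Riverside 66/98 = 67.3% → St. Luke's
Critical: St. Luke's 6/21 = 28.6%, Riverside 4/23 = 17.4% → St. Luke's
Mild: St. Luke's 304/351 = 86.6%, Riverside 438/459 = 95.4% → Riverside
Overall: St. Luke's 477/621 = 76.8%, Riverside 573/673 = 85.1% → Riverside
Neither sweeps: St. Luke's wins 2 of 4 groups, Riverside wins 2. Riverside wins overall but not every group — no Simpson reversal.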